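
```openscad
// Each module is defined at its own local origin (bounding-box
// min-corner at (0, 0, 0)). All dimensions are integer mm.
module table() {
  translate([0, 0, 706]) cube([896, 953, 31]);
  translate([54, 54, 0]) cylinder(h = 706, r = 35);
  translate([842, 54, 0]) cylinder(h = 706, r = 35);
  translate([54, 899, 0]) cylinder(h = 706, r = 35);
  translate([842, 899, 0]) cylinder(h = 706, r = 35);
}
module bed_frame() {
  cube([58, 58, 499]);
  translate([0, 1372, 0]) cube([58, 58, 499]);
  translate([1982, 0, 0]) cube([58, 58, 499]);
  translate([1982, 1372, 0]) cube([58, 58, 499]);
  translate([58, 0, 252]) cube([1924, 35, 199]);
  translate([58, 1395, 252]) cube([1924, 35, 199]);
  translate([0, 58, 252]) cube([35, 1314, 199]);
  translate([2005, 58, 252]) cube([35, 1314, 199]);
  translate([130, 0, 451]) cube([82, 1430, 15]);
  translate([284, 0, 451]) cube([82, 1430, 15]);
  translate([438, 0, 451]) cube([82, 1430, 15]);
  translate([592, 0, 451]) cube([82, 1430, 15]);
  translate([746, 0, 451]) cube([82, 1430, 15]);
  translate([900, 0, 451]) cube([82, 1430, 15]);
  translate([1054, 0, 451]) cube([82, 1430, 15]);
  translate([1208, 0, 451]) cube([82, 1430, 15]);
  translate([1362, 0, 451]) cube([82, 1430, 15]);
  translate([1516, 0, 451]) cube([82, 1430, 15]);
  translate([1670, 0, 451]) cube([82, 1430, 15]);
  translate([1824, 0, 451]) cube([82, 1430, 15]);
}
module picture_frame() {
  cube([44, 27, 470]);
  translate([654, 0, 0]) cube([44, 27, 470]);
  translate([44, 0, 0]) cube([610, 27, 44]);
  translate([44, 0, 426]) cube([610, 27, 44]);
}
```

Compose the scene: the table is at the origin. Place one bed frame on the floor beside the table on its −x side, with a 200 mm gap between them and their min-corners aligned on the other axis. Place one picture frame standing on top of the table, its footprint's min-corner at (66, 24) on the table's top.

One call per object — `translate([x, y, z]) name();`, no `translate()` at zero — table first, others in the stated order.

table();
translate([-2240, 0, 0]) bed_frame();
translate([66, 24, 737]) picture_frame();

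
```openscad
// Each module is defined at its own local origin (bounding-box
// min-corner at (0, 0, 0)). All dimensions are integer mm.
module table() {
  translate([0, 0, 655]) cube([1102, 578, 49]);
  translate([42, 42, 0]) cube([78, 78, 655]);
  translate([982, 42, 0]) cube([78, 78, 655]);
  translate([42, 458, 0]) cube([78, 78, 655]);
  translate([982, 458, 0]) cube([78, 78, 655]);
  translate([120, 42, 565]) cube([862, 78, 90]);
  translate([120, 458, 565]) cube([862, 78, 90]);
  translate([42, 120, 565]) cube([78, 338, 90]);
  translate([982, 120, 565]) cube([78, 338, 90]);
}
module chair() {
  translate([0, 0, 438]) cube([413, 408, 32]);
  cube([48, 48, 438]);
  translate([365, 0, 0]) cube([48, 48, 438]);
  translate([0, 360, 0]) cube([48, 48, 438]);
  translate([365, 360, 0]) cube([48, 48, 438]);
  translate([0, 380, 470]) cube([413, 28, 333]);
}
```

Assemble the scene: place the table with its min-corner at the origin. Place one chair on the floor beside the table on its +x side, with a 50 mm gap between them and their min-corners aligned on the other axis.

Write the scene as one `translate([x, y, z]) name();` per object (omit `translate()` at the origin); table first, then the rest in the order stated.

table();
translate([1152, 0, 0]) chair();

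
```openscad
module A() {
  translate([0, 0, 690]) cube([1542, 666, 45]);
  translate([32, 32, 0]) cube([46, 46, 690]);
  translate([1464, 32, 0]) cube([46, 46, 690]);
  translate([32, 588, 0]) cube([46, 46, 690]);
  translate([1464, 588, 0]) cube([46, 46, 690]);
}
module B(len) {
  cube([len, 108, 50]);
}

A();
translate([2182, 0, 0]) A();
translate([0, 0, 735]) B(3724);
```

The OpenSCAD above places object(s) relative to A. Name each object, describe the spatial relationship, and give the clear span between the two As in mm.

Second table starts at x = 2182; first ends at x = 1542; clear span = 2182 − 1542 = 640 mm.

A is a table. B is a beam. A beam spans the tops of two tables. The clear span between the two tables is 640 mm.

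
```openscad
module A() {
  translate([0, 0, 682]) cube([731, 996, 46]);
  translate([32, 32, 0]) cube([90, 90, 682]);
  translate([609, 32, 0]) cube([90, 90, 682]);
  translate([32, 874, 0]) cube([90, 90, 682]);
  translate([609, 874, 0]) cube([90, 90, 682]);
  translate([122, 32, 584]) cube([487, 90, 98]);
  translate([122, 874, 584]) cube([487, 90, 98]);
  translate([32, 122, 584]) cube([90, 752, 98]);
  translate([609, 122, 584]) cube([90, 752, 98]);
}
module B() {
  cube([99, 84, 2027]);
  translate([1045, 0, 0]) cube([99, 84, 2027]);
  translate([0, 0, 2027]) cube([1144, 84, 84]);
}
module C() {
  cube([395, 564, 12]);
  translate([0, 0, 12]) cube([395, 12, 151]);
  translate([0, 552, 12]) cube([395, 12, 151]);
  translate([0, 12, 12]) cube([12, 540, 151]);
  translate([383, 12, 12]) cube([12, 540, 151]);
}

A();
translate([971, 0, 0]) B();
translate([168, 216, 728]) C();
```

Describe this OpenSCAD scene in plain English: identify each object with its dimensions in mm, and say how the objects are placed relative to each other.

A is a table with a 731×996 mm rectangular top, 46 mm thick, top surface at z = 728 mm, supported by four 90×90 mm square legs, each inset 32 mm from the nearest pair of top edges, running from the floor. Four apron rails, 90 mm thick and 98 mm tall, run between adjacent legs with their top edges flush with the underside of the top and their outer faces flush with the legs' outer faces.

B is a door frame. The clear opening is 946 mm wide and 2027 mm high. Two 99 mm wide jambs, 84 mm deep, stand either side of the opening from the floor to the top of the opening. A 84 mm thick head sits across the top of both jambs, spanning the full outside width of the frame.

C is an open-topped rectangular box: outside dimensions 395×564×163 mm, with a uniform wall and base thickness of 12 mm. The base is a full 395×564 slab on the floor; four walls sit on top of the base. The front and back walls (the −y and +y sides) span the full width; the two side walls fit between them.

The door frame is on the floor beside the table on its +x side. The open box is on top of the table, centred.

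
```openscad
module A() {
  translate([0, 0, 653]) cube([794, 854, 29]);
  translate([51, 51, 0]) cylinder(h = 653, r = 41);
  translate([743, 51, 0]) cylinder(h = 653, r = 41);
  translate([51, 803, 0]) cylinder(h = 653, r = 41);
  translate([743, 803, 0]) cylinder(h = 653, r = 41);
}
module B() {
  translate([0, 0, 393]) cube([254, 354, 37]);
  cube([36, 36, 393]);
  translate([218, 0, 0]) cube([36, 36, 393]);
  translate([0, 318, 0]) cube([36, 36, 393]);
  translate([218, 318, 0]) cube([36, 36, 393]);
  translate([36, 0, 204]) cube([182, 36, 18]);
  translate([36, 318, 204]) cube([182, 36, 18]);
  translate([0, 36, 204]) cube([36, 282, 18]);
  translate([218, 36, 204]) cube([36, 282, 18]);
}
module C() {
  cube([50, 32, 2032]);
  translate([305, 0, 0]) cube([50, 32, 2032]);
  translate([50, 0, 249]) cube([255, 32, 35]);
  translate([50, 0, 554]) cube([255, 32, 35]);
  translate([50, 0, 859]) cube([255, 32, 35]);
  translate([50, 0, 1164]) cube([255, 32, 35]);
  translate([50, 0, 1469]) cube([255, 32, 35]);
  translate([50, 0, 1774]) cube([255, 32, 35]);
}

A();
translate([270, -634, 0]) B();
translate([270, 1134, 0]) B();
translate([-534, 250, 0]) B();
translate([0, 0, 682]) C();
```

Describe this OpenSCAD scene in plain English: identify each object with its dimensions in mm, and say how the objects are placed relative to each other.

A is a table: top 794 mm (x) × 854 mm (y), 29 mm thick, upper face at z = 682 mm, on four round legs of 82 mm diameter, each leg's bounding box inset 10 mm from the nearest pair of top edges, running from z = 0 to the bottom of the top.

B is a four-legged stool. The seat is 254×354 mm, 37 mm thick, top at z = 430 mm. It stands on four square legs, each 36×36 mm in cross-section, from z = 0 to the seat underside, each flush with a corner of the seat. Four stretchers, 36 mm wide and 18 mm tall, connect adjacent legs with their undersides at z = 204 mm, each running between the inner faces of the legs it joins and aligned with the legs' outer faces on the other axis.

C is a wooden ladder with two side rails of 50×32 mm section and 2032 mm height, set 355 mm apart overall. Between them run 6 rectangular rungs (32 mm deep, 35 mm thick), front faces flush with the rails' −y face. The bottom of the first rung is 249 mm above the floor and each subsequent rung is 305 mm higher than the one below.

Three stools sit around the table at the −y, +y, −x sides. The ladder is on top of the table.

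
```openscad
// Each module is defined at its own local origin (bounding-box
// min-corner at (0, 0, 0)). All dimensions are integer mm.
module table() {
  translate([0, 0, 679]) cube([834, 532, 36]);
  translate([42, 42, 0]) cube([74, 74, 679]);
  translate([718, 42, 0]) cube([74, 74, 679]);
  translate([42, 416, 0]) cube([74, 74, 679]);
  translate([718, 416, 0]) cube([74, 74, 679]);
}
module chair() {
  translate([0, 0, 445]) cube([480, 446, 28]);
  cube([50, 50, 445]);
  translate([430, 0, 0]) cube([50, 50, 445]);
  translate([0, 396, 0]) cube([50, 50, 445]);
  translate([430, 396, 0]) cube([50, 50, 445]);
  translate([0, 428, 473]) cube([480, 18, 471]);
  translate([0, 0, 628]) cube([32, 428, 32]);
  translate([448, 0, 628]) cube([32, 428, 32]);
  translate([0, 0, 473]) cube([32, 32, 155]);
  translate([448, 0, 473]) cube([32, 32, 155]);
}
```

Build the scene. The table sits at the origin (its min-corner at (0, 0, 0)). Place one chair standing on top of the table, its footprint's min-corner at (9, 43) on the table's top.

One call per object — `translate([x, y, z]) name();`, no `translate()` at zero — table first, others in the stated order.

table();
translate([9, 43, 715]) chair();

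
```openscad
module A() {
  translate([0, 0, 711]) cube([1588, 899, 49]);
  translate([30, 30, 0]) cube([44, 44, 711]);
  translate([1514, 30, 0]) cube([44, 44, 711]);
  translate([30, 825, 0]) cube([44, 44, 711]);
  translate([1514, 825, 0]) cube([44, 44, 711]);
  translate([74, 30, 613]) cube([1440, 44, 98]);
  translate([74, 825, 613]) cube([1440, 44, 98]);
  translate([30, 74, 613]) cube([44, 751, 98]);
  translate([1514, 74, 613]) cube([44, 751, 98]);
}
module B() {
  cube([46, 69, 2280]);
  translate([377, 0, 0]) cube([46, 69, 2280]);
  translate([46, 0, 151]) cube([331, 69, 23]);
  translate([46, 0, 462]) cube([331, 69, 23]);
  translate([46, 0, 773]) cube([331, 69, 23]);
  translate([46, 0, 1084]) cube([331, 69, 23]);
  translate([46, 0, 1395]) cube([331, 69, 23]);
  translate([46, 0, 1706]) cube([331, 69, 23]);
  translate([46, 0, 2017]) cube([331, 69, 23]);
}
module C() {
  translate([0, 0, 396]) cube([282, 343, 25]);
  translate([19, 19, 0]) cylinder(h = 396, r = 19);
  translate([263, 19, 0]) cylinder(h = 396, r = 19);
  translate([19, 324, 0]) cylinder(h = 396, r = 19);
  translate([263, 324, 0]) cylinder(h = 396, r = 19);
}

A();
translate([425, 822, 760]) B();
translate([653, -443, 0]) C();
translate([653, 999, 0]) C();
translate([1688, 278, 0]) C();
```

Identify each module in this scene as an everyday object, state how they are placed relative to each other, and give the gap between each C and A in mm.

Each stool's nearest face is 100 mm from the table's bounding box.

A is a table. B is a ladder. C is a stool. The ladder is on top of the table. Three stools sit around the table at the −y, +y, +x sides. The gap between each stool and the table is 100 mm.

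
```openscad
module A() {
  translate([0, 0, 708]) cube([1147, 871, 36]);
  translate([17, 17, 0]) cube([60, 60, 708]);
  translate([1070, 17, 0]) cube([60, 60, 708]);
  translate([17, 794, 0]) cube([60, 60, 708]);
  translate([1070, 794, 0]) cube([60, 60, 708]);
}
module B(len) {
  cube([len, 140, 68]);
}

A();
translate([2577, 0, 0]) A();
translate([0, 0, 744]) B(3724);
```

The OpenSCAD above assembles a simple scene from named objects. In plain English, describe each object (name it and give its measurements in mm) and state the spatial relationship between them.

A is a table: top 1147 mm (x) × 871 mm (y), 36 mm thick, upper face at z = 744 mm, on four 60×60 mm square legs, each inset 17 mm from the nearest pair of top edges, running from z = 0 to the bottom of the top.

B is a rectangular beam 3724 mm long (x), 140 mm deep (y), 68 mm thick (z).

The beam spans the tops of two tables placed 1430 mm apart, resting at z = 744 mm.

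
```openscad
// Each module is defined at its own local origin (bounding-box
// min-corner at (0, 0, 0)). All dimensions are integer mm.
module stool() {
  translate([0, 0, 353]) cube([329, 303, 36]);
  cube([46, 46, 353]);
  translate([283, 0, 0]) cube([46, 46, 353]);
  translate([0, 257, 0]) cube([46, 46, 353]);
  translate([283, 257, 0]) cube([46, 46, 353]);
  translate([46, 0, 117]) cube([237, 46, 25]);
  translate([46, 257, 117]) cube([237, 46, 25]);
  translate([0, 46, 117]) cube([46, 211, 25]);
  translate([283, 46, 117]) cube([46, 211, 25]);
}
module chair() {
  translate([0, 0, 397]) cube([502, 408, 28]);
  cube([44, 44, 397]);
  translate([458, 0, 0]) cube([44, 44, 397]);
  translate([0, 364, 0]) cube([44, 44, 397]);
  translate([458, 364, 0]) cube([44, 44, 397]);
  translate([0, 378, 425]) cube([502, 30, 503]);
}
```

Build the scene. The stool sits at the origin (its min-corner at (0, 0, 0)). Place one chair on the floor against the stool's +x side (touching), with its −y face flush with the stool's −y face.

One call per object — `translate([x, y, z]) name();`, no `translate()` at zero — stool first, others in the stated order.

stool();
translate([329, 0, 0]) chair();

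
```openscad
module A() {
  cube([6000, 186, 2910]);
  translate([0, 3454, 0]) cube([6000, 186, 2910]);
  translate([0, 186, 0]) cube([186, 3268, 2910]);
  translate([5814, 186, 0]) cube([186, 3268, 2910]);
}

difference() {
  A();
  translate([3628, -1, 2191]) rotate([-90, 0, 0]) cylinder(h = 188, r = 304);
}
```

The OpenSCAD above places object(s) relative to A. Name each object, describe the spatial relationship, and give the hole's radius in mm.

A is a house frame. The house frame has a circular hole through its front wall. The hole's radius is 304 mm.

The subtracted cylinder has r = 304 mm.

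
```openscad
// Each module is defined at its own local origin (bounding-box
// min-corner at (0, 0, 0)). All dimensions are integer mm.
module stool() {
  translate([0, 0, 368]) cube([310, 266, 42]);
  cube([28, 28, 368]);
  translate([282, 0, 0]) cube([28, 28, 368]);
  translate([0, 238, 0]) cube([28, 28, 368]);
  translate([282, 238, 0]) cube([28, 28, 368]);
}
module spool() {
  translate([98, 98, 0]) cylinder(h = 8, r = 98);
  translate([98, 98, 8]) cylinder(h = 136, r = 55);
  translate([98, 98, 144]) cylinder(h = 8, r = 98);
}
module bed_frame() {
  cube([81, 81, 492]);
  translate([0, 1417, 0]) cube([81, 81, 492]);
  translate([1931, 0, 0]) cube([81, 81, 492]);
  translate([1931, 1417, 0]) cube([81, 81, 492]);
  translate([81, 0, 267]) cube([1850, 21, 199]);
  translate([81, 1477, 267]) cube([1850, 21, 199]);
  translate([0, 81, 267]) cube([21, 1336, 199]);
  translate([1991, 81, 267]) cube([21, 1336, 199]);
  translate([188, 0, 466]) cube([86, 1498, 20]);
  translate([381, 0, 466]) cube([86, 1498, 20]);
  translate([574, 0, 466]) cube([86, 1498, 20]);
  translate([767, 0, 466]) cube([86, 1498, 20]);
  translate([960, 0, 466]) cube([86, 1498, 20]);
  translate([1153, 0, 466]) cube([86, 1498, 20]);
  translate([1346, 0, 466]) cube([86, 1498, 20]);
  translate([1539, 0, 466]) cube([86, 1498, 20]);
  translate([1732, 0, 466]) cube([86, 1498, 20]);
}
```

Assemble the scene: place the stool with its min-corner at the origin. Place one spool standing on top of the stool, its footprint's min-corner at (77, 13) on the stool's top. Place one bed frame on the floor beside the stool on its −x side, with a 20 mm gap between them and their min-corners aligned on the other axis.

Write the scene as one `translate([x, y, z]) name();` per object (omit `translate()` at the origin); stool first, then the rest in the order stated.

stool();
translate([77, 13, 410]) spool();
translate([-2032, 0, 0]) bed_frame();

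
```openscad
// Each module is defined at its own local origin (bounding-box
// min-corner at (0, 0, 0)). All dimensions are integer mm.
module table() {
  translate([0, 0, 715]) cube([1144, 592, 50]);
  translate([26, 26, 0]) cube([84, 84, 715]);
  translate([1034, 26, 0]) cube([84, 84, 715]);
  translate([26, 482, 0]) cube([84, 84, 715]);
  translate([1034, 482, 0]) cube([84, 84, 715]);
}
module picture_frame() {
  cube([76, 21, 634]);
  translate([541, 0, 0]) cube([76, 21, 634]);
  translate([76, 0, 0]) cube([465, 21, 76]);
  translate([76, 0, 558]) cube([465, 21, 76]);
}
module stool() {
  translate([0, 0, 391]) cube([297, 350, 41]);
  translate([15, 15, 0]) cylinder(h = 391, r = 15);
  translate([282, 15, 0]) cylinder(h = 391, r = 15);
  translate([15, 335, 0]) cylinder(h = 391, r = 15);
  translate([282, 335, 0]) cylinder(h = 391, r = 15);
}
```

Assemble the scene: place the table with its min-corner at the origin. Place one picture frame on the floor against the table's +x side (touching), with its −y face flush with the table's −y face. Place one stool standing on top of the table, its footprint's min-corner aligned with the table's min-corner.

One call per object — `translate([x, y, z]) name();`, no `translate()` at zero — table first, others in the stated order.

table();
translate([1144, 0, 0]) picture_frame();
translate([0, 0, 765]) stool();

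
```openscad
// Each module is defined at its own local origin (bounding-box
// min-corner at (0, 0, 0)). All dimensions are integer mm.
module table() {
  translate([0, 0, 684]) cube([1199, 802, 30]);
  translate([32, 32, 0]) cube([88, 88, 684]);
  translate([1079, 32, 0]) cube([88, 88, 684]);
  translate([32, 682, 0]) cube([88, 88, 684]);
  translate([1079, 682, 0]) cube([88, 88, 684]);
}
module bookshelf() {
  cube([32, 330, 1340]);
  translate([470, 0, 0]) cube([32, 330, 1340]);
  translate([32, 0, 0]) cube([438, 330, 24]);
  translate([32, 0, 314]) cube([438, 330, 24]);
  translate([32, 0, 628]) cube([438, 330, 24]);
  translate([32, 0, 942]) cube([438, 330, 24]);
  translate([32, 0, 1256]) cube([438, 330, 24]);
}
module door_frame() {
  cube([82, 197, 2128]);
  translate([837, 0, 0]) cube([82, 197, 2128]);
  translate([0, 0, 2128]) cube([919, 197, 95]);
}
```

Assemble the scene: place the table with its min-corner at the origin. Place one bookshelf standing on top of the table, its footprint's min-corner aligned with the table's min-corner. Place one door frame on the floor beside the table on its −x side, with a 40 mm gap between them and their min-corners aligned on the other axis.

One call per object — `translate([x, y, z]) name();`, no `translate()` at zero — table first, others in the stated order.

table();
translate([0, 0, 714]) bookshelf();
translate([-959, 0, 0]) door_frame();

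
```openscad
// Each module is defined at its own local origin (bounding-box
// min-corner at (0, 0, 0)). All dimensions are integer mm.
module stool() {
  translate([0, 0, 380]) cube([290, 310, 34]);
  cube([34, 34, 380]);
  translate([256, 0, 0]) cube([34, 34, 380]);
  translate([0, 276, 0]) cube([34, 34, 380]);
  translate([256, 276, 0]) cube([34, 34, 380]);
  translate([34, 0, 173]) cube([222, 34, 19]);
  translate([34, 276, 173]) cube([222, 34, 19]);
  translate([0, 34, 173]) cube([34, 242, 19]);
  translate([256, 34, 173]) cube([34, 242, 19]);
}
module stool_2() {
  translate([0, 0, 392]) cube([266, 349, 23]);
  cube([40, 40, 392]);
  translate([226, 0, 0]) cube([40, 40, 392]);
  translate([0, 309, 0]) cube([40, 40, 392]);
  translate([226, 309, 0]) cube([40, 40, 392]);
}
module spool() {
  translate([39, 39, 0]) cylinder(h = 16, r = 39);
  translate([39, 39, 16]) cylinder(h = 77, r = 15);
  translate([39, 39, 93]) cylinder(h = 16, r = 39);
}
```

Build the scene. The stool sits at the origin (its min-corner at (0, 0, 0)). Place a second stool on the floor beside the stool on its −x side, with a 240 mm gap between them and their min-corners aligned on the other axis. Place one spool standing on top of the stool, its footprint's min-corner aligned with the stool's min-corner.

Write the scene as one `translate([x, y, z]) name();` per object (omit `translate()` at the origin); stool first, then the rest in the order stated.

stool();
translate([-506, 0, 0]) stool_2();
translate([0, 0, 414]) spool();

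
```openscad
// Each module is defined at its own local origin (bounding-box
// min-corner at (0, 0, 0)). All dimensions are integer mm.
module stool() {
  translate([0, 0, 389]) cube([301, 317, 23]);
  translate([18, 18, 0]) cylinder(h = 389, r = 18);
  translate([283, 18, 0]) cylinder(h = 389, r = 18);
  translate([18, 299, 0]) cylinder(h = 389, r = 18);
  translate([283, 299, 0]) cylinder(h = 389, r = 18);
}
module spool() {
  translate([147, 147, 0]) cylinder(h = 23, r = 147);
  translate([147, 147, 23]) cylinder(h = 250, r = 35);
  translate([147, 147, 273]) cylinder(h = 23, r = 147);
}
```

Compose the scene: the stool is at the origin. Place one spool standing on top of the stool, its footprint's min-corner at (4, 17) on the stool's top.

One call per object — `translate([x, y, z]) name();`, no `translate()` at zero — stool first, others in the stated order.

stool();
translate([4, 17, 412]) spool();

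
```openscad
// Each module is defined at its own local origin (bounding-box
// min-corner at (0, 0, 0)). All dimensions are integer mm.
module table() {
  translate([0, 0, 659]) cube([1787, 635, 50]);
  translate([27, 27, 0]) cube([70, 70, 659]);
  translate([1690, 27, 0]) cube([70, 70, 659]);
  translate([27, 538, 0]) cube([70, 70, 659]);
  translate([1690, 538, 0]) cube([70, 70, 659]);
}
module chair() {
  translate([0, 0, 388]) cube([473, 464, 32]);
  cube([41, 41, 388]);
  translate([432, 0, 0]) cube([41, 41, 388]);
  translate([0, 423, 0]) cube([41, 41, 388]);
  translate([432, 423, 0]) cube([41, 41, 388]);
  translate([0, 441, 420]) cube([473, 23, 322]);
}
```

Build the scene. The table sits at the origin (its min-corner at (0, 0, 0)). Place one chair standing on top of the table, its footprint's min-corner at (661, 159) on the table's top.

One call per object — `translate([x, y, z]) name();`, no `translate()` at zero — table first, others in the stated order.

table();
translate([661, 159, 709]) chair();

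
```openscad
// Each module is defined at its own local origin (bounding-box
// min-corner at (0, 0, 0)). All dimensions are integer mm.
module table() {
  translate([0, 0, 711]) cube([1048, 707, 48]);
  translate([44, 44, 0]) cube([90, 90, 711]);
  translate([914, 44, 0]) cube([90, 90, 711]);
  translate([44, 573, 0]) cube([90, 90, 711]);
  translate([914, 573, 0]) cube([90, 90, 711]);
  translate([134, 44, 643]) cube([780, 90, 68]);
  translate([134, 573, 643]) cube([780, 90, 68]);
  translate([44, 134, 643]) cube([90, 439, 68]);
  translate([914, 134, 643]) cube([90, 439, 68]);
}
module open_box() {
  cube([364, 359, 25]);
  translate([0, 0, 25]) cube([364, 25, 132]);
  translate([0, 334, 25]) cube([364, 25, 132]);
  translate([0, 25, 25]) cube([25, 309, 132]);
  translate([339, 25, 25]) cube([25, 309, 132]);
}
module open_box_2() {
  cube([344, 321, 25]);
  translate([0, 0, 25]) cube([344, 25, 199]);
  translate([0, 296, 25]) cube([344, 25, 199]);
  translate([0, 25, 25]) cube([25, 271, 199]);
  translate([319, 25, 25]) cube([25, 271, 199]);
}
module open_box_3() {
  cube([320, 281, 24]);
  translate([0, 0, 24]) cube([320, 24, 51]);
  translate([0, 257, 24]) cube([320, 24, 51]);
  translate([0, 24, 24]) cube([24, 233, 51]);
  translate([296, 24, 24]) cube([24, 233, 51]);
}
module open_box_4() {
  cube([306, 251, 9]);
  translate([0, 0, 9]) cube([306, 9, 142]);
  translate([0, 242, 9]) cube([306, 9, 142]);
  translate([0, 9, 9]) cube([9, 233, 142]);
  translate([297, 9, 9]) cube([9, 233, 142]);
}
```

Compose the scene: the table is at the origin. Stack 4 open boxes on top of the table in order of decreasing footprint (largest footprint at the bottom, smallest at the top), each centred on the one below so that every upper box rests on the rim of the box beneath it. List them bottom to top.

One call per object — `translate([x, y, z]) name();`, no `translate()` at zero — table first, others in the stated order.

table();
translate([342, 174, 759]) open_box();
translate([352, 193, 916]) open_box_2();
translate([364, 213, 1140]) open_box_3();
translate([371, 228, 1215]) open_box_4();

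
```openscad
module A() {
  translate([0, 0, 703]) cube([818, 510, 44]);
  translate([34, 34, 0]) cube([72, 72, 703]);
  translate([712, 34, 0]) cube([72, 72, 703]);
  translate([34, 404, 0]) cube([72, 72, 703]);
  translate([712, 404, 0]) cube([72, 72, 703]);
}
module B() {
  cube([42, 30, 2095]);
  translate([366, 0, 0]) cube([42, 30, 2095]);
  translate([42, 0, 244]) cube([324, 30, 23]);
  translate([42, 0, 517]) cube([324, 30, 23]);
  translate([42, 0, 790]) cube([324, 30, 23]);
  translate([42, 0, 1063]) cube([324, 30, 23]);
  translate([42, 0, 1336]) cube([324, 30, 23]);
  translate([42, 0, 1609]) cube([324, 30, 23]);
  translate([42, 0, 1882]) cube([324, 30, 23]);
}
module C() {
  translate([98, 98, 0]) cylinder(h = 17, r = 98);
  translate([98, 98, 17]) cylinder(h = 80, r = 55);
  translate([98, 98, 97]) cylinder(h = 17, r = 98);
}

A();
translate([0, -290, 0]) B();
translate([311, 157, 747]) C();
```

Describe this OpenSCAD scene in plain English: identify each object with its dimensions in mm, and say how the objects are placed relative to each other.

A is a table: top 818 mm (x) × 510 mm (y), 44 mm thick, upper face at z = 747 mm, on four 72×72 mm square legs, each inset 34 mm from the nearest pair of top edges, running from z = 0 to the bottom of the top.

B is a straight ladder. Two 42×30 mm vertical rails, 2095 mm tall, stand 408 mm apart (outside-to-outside) with their front faces coplanar on the −y side. 7 rungs, each 30 mm deep and 23 mm tall, span between the inner faces of the rails, front faces flush with the rails. The lowest rung's underside is at z = 244 mm and rungs are spaced 273 mm apart (underside to underside).

C is a spool: two coaxial disc flanges of radius 98 mm and thickness 17 mm, joined by a core cylinder of radius 55 mm and height 80 mm. The lower flange rests on z = 0 and the three cylinders share a vertical axis.

The ladder is on the floor beside the table on its −y side. The spool is on top of the table, centred.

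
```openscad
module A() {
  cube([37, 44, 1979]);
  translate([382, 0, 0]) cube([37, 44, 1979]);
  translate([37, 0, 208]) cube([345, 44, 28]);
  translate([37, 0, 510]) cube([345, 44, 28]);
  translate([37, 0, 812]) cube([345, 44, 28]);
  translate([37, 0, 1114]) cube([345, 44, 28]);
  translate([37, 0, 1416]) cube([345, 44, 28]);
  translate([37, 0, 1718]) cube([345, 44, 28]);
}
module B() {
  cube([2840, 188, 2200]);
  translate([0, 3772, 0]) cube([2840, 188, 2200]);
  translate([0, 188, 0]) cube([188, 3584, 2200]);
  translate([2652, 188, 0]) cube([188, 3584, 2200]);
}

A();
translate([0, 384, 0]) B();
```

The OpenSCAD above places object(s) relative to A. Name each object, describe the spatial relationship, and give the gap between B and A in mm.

The house frame's nearest face is 340 mm from the ladder's +y face.

A is a ladder. B is a house frame. The house frame is on the floor beside the ladder on its +y side. The gap between the house frame and the ladder is 340 mm.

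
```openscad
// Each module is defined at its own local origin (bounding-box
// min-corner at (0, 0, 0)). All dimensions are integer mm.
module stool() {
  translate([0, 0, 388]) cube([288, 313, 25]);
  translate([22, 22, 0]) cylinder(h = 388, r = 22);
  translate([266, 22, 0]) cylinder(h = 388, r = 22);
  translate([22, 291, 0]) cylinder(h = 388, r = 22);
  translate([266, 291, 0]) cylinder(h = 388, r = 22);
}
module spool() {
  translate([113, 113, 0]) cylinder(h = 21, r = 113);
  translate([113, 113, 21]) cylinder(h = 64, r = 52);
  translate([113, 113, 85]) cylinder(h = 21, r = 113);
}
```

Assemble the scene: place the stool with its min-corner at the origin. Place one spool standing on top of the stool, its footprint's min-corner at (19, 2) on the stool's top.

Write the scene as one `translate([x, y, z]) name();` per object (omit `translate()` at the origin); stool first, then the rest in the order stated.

stool();
translate([19, 2, 413]) spool();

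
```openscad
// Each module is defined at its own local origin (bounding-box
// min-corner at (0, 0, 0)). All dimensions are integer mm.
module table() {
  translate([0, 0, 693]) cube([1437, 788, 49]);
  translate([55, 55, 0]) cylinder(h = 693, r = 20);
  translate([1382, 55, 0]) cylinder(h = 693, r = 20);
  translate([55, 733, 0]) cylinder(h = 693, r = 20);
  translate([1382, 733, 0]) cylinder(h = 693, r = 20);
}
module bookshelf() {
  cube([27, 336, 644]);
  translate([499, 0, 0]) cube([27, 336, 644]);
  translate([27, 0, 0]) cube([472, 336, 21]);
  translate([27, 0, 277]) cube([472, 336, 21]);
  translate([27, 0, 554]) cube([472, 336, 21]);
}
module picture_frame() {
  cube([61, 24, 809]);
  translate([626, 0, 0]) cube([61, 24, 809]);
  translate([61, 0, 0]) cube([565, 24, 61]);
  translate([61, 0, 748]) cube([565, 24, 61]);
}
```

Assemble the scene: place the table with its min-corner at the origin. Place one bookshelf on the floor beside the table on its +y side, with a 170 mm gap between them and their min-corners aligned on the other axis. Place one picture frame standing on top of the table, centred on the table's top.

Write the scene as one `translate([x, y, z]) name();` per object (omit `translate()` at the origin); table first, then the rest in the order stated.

table();
translate([0, 958, 0]) bookshelf();
translate([375, 382, 742]) picture_frame();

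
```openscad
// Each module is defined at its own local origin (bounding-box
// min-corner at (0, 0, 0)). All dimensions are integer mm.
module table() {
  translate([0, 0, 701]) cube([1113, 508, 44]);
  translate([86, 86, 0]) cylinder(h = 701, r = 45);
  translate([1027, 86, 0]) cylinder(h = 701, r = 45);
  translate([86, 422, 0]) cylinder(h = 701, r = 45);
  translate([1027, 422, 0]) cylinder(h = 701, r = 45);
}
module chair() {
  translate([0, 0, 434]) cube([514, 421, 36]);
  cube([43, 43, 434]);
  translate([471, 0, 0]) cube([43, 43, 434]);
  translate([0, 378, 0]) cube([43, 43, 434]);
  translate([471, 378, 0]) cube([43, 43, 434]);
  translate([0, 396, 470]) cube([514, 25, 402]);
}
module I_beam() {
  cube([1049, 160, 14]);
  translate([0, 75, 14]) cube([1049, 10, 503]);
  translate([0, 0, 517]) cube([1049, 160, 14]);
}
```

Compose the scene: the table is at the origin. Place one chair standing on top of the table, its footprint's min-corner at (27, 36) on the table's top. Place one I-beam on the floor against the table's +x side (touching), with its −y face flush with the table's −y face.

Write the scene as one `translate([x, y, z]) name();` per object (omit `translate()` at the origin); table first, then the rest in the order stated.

table();
translate([27, 36, 745]) chair();
translate([1113, 0, 0]) I_beam();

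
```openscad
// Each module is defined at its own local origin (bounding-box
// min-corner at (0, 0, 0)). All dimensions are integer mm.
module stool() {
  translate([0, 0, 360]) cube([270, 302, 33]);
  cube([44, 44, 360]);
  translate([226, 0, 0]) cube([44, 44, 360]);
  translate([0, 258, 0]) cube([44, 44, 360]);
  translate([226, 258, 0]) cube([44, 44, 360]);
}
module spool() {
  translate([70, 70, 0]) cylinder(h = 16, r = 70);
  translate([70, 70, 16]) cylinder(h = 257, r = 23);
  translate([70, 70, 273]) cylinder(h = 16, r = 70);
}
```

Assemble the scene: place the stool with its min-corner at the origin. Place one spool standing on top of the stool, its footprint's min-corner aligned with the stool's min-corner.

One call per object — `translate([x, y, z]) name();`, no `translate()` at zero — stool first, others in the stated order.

stool();
translate([0, 0, 393]) spool();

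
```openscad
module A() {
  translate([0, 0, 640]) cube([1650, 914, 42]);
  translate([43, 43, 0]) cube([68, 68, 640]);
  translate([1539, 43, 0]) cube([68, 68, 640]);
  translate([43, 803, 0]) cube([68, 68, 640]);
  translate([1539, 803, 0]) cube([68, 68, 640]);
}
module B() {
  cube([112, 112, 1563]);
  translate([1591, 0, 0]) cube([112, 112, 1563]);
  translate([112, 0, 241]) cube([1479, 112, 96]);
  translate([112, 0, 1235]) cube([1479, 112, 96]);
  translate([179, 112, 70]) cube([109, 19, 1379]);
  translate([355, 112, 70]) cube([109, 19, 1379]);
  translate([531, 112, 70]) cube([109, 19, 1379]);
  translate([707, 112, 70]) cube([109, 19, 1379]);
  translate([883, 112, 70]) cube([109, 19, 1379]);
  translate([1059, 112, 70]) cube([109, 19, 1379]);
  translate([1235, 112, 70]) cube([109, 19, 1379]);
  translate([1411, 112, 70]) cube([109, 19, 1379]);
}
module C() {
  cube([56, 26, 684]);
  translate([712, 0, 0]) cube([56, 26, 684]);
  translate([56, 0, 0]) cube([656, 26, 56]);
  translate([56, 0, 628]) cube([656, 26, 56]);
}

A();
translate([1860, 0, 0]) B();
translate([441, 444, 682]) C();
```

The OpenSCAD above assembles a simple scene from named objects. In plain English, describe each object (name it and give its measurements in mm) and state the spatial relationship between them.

A is a table: top 1650 mm (x) × 914 mm (y), 42 mm thick, upper face at z = 682 mm, on four 68×68 mm square legs, each inset 43 mm from the nearest pair of top edges, running from z = 0 to the bottom of the top.

B is a fence section. Two 112×112 mm posts, 1563 mm tall, stand on the floor with a clear span of 1479 mm between their inner faces. Two horizontal rails of 112×96 mm section span the gap between the posts with their undersides at z = 241 mm and z = 1235 mm, flush with the posts' −y face. 8 pickets, each 109 mm wide, 19 mm thick and 1379 mm tall, are fixed to the +y face of the rails with their bottoms at z = 70 mm, evenly spaced across the span with equal gaps (rounded down to the nearest mm) at the −x end and between each pair — any rounding remainder accumulates at the +x end.

C is a rectangular picture frame lying in the x–z plane (depth along y). The opening is 656 mm wide (x) by 572 mm tall (z), surrounded by a border 56 mm wide on all four sides. The frame is 26 mm deep and is made of two full-height vertical stiles with two horizontal rails fitted between them.

The fence section is on the floor beside the table on its +x side. The picture frame is on top of the table, centred.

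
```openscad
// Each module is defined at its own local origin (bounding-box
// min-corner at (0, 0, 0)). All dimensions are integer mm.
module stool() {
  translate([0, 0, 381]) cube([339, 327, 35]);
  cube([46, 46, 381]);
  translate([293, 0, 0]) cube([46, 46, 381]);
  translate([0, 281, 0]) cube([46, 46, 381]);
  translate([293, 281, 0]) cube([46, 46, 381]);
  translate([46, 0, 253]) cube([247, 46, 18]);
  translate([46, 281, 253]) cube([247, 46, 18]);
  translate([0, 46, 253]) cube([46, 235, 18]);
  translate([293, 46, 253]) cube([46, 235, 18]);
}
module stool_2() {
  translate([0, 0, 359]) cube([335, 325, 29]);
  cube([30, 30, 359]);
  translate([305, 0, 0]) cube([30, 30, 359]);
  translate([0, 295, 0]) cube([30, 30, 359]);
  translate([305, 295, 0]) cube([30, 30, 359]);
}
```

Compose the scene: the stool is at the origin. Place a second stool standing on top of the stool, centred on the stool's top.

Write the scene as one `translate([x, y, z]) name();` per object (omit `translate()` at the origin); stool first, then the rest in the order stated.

stool();
translate([2, 1, 416]) stool_2();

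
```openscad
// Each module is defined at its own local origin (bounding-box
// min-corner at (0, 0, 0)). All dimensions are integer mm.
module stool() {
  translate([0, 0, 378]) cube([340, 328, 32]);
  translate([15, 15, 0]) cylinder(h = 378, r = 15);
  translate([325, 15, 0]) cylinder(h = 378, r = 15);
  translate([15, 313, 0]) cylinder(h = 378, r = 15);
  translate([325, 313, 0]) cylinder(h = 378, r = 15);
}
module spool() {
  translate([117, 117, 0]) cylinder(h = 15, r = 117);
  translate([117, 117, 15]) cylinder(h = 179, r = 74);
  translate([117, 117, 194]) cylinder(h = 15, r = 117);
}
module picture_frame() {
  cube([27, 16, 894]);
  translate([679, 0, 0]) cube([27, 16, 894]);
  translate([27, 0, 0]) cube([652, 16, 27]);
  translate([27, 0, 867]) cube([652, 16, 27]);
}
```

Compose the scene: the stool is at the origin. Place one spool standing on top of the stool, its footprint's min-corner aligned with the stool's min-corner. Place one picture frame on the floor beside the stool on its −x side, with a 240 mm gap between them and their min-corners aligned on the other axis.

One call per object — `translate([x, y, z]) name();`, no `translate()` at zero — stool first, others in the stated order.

stool();
translate([0, 0, 410]) spool();
translate([-946, 0, 0]) picture_frame();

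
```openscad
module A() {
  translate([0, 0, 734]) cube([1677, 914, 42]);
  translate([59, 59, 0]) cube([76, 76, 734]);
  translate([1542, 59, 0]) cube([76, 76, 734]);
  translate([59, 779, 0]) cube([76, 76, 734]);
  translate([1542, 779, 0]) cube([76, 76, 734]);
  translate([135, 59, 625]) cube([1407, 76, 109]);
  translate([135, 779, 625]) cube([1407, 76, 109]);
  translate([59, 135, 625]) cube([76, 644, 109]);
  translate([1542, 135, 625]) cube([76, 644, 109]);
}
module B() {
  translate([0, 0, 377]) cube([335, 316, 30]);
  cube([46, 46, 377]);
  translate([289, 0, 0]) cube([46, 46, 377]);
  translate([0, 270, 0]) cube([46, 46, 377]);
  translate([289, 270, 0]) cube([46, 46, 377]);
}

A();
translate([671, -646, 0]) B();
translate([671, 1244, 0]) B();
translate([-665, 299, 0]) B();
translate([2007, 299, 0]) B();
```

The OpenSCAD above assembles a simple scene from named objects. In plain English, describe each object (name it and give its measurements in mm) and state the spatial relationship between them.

A is a rectangular dining table. The top is 1677×914×42 mm with its upper surface at z = 776 mm. It stands on four 76×76 mm square legs, each inset 59 mm from the nearest pair of top edges, running from the floor to the underside of the top. Four apron rails, 76 mm thick and 109 mm tall, run between adjacent legs with their top edges flush with the underside of the top and their outer faces flush with the legs' outer faces.

B is a four-legged stool. The seat is a 335×316×30 mm slab whose top surface is at z = 407 mm; four square legs, each 46×46 mm in cross-section, run from the floor (z = 0) to the underside of the seat, each flush with a corner of the seat.

Four stools sit around the table at the −y, +y, −x, +x sides.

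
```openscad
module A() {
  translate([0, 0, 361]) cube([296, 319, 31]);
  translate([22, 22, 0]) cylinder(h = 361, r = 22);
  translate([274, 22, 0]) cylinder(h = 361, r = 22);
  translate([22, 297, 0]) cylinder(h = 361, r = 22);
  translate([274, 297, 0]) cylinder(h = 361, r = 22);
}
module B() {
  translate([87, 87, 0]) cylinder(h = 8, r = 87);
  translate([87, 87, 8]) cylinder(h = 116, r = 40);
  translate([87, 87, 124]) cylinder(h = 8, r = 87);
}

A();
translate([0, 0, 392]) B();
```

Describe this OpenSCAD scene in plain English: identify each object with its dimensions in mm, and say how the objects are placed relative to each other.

A is a simple wooden stool: a rectangular seat 296 mm (x) by 319 mm (y), 31 mm thick, top face at z = 392 mm, on four round legs, each 44 mm in diameter. The legs rest on z = 0, each leg's axis is inset half a diameter from the nearest pair of seat edges (so the leg's bounding box is flush with the corner).

B is a spool: two coaxial disc flanges of radius 87 mm and thickness 8 mm, joined by a core cylinder of radius 40 mm and height 116 mm. The lower flange rests on z = 0 and the three cylinders share a vertical axis.

The spool is on top of the stool.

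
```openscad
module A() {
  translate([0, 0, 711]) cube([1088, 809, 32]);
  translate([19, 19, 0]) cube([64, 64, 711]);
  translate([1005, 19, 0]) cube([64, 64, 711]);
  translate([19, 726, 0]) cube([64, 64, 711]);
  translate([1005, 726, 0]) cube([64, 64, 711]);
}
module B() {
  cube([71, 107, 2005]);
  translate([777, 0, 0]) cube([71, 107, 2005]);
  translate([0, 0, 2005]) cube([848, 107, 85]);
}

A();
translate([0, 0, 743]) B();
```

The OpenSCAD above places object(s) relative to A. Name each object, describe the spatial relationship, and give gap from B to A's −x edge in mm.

The door frame's min-x is at 0; the table's min-x is 0; gap = 0 mm.

A is a table. B is a door frame. The door frame is on top of the table. The gap from the door frame to the table's −x edge is 0 mm.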